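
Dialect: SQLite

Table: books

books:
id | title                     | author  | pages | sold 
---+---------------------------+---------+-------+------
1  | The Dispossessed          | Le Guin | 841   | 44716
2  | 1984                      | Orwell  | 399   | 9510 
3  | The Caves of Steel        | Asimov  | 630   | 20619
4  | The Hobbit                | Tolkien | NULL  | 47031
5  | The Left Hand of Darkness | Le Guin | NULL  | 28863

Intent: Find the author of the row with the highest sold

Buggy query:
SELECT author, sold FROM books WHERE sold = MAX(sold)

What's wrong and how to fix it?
Bug: MAX(sold) is an aggregate and cannot be used directly in WHERE

Fix: Use a subquery: WHERE sold = (SELECT MAX(sold) FROM books)

Corrected query:
SELECT author, sold FROM books WHERE sold = (SELECT MAX(sold) FROM books)

Result:
author  | sold 
--------+------
Tolkien | 47031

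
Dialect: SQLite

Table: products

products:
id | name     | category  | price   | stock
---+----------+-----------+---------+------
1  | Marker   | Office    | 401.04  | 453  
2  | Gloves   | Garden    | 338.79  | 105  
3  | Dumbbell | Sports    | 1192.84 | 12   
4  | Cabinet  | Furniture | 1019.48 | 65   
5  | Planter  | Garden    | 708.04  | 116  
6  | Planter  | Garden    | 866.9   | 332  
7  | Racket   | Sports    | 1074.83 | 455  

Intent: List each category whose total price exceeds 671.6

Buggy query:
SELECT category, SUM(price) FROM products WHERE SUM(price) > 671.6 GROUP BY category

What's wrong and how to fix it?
Bug: Aggregate functions cannot appear in a WHERE clause

Fix: Move the aggregate condition to a HAVING clause

Corrected query:
SELECT category, SUM(price) FROM products GROUP BY category HAVING SUM(price) > 671.6

Result:
category  | SUM(price)
----------+-----------
Furniture | 1019.48   
Garden    | 1913.73   
Sports    | 2267.67   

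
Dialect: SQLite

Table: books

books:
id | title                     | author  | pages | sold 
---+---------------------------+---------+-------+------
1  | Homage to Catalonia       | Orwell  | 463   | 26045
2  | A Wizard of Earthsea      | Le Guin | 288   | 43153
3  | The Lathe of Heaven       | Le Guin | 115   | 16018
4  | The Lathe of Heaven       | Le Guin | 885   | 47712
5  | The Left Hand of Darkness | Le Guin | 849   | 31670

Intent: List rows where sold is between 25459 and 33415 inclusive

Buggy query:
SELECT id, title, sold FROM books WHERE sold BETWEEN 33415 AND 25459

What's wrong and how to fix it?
Bug: BETWEEN expects the lower bound first; with 33415 AND 25459 the range is empty

Fix: Write BETWEEN 25459 AND 33415

Corrected query:
SELECT id, title, sold FROM books WHERE sold BETWEEN 25459 AND 33415

Result:
id | title                     | sold 
---+---------------------------+------
1  | Homage to Catalonia       | 26045
5  | The Left Hand of Darkness | 31670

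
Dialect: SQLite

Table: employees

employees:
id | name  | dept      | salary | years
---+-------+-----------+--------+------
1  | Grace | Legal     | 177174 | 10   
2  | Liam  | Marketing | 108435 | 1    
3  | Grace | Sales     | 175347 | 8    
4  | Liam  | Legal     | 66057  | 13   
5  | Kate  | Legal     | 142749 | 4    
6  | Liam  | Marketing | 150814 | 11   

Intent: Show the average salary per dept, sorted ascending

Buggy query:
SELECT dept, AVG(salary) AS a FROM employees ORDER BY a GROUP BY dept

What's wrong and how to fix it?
Bug: ORDER BY appears before GROUP BY; SQL clause order requires GROUP BY first

Fix: Reorder: SELECT … FROM … GROUP BY … ORDER BY …

Corrected query:
SELECT dept, AVG(salary) AS a FROM employees GROUP BY dept ORDER BY a

Result:
dept      | a       
----------+---------
Legal     | 128660  
Marketing | 129624.5
Sales     | 175347  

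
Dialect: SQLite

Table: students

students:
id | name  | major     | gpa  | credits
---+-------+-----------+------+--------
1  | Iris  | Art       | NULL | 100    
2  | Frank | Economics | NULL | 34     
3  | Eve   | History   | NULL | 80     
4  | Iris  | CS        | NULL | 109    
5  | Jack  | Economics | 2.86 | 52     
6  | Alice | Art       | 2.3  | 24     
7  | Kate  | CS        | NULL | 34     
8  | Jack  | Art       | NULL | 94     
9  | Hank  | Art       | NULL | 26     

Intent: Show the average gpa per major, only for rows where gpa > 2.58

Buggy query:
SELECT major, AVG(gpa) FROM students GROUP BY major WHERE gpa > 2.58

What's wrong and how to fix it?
Bug: WHERE cannot follow GROUP BY

Fix: Place WHERE between FROM and GROUP BY

Corrected query:
SELECT major, AVG(gpa) FROM students WHERE gpa > 2.58 GROUP BY major

Result:
major     | AVG(gpa)
----------+---------
Economics | 2.86    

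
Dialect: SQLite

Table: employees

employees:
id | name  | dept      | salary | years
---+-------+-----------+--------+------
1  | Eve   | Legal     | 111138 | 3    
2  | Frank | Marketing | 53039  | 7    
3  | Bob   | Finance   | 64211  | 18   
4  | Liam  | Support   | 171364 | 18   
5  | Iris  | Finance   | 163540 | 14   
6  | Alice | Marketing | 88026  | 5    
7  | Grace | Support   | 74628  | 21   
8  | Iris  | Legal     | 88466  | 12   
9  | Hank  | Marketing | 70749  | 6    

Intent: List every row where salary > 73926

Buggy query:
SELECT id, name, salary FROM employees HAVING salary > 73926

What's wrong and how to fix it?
Bug: This is a non-aggregate query (no GROUP BY, no aggregates), so in SQLite the HAVING clause is invalid here; a row-level condition belongs in WHERE

Fix: Replace HAVING with WHERE since the condition applies to individual rows

Corrected query:
SELECT id, name, salary FROM employees WHERE salary > 73926

Result:
id | name  | salary
---+-------+-------
1  | Eve   | 111138
4  | Liam  | 171364
5  | Iris  | 163540
6  | Alice | 88026 
7  | Grace | 74628 
8  | Iris  | 88466 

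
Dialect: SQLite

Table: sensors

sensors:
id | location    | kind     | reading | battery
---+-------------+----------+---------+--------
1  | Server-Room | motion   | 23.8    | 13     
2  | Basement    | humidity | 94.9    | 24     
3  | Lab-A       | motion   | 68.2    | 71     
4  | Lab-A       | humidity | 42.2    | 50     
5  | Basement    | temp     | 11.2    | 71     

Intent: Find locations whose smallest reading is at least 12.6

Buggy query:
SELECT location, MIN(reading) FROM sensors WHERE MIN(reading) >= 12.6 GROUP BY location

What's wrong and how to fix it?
Bug: Aggregates like MIN are computed per group after WHERE runs

Fix: Use HAVING for the per-group MIN condition

Corrected query:
SELECT location, MIN(reading) FROM sensors GROUP BY location HAVING MIN(reading) >= 12.6

Result:
location    | MIN(reading)
------------+-------------
Lab-A       | 42.2        
Server-Room | 23.8        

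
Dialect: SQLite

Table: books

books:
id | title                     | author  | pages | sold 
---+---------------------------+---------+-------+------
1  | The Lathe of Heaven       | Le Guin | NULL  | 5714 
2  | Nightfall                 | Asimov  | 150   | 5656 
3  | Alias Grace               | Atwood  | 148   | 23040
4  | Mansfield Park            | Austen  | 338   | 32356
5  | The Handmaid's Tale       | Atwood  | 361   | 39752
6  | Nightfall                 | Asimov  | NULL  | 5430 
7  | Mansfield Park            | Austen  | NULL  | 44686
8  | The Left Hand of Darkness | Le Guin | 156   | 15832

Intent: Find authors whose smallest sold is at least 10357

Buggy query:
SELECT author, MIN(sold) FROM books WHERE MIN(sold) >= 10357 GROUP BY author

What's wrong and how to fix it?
Bug: Aggregates like MIN are computed per group after WHERE runs

Fix: Replace WHERE with HAVING after the GROUP BY

Corrected query:
SELECT author, MIN(sold) FROM books GROUP BY author HAVING MIN(sold) >= 10357

Result:
author | MIN(sold)
-------+----------
Atwood | 23040    
Austen | 32356    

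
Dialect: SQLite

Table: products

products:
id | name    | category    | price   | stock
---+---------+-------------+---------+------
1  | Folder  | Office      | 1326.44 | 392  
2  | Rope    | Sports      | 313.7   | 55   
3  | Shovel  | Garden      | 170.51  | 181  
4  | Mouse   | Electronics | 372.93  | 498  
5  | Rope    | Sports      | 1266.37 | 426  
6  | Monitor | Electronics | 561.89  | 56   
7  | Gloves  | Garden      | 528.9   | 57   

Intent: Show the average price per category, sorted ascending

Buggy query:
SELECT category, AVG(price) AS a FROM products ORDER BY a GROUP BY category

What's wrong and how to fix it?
Bug: GROUP BY must precede ORDER BY

Fix: Reorder: SELECT … FROM … GROUP BY … ORDER BY …

Corrected query:
SELECT category, AVG(price) AS a FROM products GROUP BY category ORDER BY a

Result:
category    | a      
------------+--------
Garden      | 349.705
Electronics | 467.41 
Sports      | 790.035
Office      | 1326.44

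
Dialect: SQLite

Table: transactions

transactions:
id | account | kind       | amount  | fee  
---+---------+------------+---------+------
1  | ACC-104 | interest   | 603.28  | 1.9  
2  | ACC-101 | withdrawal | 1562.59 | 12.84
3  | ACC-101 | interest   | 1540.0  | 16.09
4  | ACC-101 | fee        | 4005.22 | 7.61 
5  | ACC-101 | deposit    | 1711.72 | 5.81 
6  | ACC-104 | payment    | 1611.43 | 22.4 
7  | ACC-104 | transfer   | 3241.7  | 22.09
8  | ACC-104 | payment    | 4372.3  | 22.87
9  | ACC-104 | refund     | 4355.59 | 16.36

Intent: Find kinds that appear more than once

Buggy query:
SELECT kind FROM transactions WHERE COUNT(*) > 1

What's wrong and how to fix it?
Bug: WHERE can't reference COUNT(*); aggregates are computed after WHERE

Fix: GROUP BY kind, then filter groups with HAVING COUNT(*) > 1

Corrected query:
SELECT kind FROM transactions GROUP BY kind HAVING COUNT(*) > 1

Result:
kind    
--------
interest
payment 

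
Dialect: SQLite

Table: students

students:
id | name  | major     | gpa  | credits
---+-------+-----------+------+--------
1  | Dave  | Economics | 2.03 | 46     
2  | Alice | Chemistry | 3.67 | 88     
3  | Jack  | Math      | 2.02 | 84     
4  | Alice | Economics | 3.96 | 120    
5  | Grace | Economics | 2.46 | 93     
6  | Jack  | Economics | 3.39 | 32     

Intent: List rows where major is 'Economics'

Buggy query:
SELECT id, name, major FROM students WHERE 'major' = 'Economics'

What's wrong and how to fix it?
Bug: Single quotes denote string literals in SQL; the column name is being compared as a constant string

Fix: Remove the quotes around the column name (or use double quotes for an identifier)

Corrected query:
SELECT id, name, major FROM students WHERE major = 'Economics'

Result:
id | name  | major    
---+-------+----------
1  | Dave  | Economics
4  | Alice | Economics
5  | Grace | Economics
6  | Jack  | Economics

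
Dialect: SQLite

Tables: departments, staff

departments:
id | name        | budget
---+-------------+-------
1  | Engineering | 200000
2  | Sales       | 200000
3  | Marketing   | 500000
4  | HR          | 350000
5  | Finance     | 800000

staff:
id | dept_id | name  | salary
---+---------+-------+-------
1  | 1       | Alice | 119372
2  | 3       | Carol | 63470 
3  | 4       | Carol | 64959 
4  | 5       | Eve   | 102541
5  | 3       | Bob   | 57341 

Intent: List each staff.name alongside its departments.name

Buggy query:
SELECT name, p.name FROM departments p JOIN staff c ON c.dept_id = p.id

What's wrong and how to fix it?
Bug: 'name' exists in both joined tables, so the database can't tell which one is meant

Fix: Prefix ambiguous columns with the table alias

Corrected query:
SELECT c.name, p.name FROM departments p JOIN staff c ON c.dept_id = p.id

Result:
name  | name       
------+------------
Alice | Engineering
Carol | Marketing  
Carol | HR         
Eve   | Finance    
Bob   | Marketing  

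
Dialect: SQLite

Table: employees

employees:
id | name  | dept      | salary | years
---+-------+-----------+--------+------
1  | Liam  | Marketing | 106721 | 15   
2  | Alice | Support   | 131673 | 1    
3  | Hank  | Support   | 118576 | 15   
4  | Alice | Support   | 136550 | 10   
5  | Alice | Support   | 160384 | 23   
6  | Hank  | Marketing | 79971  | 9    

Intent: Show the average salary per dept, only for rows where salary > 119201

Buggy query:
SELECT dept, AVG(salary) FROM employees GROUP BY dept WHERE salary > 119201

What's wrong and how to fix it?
Bug: WHERE cannot follow GROUP BY

Fix: Move the WHERE clause before GROUP BY

Corrected query:
SELECT dept, AVG(salary) FROM employees WHERE salary > 119201 GROUP BY dept

Result:
dept    | AVG(salary)
--------+------------
Support | 142869     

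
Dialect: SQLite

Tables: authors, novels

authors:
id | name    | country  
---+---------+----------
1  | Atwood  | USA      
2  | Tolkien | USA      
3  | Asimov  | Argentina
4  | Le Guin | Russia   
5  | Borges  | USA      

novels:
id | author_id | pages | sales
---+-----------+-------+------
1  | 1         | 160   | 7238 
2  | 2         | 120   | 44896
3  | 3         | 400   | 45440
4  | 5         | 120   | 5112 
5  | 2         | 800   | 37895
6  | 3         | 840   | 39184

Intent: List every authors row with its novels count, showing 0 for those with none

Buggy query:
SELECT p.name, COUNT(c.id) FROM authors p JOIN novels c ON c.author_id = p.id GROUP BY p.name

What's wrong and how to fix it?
Bug: An inner join excludes parents with zero children

Fix: Use LEFT JOIN so parents without children still appear (COUNT(c.id) gives 0)

Corrected query:
SELECT p.name, COUNT(c.id) FROM authors p LEFT JOIN novels c ON c.author_id = p.id GROUP BY p.name

Result:
name    | COUNT(c.id)
--------+------------
Asimov  | 2          
Atwood  | 1          
Borges  | 1          
Le Guin | 0          
Tolkien | 2          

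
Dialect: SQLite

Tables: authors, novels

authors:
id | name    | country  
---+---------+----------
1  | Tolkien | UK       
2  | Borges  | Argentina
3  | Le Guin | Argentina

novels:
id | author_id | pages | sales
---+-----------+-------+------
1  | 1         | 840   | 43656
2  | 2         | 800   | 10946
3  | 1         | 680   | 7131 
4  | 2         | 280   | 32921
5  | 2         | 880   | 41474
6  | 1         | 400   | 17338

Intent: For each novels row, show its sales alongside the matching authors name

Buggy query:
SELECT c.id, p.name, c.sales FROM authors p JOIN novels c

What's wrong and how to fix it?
Bug: Missing join condition: each novels row is matched to all authors rows instead of just its own

Fix: Add ON c.author_id = p.id to the JOIN

Corrected query:
SELECT c.id, p.name, c.sales FROM authors p JOIN novels c ON c.author_id = p.id

Result:
id | name    | sales
---+---------+------
1  | Tolkien | 43656
2  | Borges  | 10946
3  | Tolkien | 7131 
4  | Borges  | 32921
5  | Borges  | 41474
6  | Tolkien | 17338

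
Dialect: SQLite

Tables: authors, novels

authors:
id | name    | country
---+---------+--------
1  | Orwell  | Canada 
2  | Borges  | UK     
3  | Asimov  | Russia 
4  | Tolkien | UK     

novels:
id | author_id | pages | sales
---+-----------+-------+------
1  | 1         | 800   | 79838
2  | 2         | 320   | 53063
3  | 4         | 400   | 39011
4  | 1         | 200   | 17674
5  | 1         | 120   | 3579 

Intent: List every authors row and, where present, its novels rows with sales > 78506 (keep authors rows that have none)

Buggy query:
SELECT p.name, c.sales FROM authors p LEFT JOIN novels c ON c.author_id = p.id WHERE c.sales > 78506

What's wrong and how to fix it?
Bug: A WHERE condition on the right-hand table after LEFT JOIN drops unmatched parents

Fix: Move the right-table condition into the ON clause so unmatched parents are kept

Corrected query:
SELECT p.name, c.sales FROM authors p LEFT JOIN novels c ON c.author_id = p.id AND c.sales > 78506

Result:
name    | sales
--------+------
Orwell  | 79838
Borges  | NULL 
Asimov  | NULL 
Tolkien | NULL 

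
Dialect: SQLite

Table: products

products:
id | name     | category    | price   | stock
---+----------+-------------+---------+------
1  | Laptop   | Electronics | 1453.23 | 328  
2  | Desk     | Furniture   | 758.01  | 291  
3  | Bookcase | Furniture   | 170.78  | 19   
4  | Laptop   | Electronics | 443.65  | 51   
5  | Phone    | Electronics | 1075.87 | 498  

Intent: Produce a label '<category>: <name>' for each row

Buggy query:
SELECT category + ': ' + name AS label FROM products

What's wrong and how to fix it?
Bug: SQLite uses || for string concatenation; + coerces text to numbers (yielding 0)

Fix: Use the || operator for string concatenation

Corrected query:
SELECT category || ': ' || name AS label FROM products

Result:
label              
-------------------
Electronics: Laptop
Furniture: Desk    
Furniture: Bookcase
Electronics: Laptop
Electronics: Phone 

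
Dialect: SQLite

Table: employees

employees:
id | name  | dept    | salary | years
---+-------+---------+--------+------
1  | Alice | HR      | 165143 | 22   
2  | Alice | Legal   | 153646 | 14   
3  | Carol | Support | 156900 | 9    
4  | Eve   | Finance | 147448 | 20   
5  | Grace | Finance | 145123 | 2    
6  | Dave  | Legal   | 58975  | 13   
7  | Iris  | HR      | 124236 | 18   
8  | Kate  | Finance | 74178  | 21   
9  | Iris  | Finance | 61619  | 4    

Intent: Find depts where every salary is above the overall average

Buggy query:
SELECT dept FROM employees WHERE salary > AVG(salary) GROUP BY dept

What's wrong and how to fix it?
Bug: WHERE evaluates per row before aggregation, so AVG() is unavailable

Fix: Use a subquery for AVG and a HAVING MIN(...) filter so the condition holds for every row in the group

Corrected query:
SELECT dept FROM employees GROUP BY dept HAVING MIN(salary) > (SELECT AVG(salary) FROM employees)

Result:
dept   
-------
HR     
Support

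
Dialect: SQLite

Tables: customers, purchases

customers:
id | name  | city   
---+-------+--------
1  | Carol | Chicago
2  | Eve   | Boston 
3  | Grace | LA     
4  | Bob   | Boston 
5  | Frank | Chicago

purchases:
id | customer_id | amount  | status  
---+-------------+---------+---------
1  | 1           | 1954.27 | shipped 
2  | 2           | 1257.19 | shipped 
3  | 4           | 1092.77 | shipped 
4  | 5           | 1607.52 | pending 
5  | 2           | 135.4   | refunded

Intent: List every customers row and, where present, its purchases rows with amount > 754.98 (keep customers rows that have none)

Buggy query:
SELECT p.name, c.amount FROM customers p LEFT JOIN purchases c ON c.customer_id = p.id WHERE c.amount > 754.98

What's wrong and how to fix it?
Bug: Filtering c.amount in WHERE discards the NULL rows produced by LEFT JOIN, turning it into an inner join

Fix: Move the right-table condition into the ON clause so unmatched parents are kept

Corrected query:
SELECT p.name, c.amount FROM customers p LEFT JOIN purchases c ON c.customer_id = p.id AND c.amount > 754.98

Result:
name  | amount 
------+--------
Carol | 1954.27
Eve   | 1257.19
Grace | NULL   
Bob   | 1092.77
Frank | 1607.52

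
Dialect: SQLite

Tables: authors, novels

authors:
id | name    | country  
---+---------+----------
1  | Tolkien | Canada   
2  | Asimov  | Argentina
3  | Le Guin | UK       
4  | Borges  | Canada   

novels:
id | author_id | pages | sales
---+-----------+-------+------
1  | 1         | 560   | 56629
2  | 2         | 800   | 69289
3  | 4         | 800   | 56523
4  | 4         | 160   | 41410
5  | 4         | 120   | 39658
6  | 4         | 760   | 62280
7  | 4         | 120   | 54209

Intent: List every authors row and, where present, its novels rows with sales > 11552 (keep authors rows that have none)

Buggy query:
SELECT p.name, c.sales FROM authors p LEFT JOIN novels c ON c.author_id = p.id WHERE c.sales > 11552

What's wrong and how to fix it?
Bug: Filtering c.sales in WHERE discards the NULL rows produced by LEFT JOIN, turning it into an inner join

Fix: Move the right-table condition into the ON clause so unmatched parents are kept

Corrected query:
SELECT p.name, c.sales FROM authors p LEFT JOIN novels c ON c.author_id = p.id AND c.sales > 11552

Result:
name    | sales
--------+------
Tolkien | 56629
Asimov  | 69289
Le Guin | NULL 
Borges  | 39658
Borges  | 41410
Borges  | 54209
Borges  | 56523
Borges  | 62280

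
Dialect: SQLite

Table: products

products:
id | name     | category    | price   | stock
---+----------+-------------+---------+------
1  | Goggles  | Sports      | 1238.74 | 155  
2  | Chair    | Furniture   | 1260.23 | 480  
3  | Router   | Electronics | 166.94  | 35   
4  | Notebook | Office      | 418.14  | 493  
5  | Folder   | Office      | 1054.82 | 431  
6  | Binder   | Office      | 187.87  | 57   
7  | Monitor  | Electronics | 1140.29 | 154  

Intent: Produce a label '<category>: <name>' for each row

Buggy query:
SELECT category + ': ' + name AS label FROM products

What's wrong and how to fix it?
Bug: SQLite uses || for string concatenation; + coerces text to numbers (yielding 0)

Fix: Use the || operator for string concatenation

Corrected query:
SELECT category || ': ' || name AS label FROM products

Result:
label               
--------------------
Sports: Goggles     
Furniture: Chair    
Electronics: Router 
Office: Notebook    
Office: Folder      
Office: Binder      
Electronics: Monitor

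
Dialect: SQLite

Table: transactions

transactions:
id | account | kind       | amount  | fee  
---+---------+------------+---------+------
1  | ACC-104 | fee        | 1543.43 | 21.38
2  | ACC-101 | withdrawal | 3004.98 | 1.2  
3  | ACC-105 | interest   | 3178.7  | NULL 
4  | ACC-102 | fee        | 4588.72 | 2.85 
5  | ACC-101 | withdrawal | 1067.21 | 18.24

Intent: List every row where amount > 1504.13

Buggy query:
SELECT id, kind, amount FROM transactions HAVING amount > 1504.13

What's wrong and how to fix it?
Bug: HAVING filters the output of aggregation, but this query has no GROUP BY and no aggregate functions, so SQLite rejects it (HAVING clause on a non-aggregate query); the condition here is per row

Fix: Replace HAVING with WHERE since the condition applies to individual rows

Corrected query:
SELECT id, kind, amount FROM transactions WHERE amount > 1504.13

Result:
id | kind       | amount 
---+------------+--------
1  | fee        | 1543.43
2  | withdrawal | 3004.98
3  | interest   | 3178.7 
4  | fee        | 4588.72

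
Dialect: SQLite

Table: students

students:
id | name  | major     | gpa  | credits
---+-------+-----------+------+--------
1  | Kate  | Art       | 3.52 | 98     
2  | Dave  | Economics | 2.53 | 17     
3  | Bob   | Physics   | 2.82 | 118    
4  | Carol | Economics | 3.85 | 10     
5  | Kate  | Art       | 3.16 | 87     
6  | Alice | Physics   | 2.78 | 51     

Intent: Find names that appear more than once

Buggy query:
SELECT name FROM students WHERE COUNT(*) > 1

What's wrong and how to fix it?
Bug: COUNT(*) is an aggregate and cannot be used in WHERE

Fix: Group first, then use HAVING for the count condition

Corrected query:
SELECT name FROM students GROUP BY name HAVING COUNT(*) > 1

Result:
name
----
Kate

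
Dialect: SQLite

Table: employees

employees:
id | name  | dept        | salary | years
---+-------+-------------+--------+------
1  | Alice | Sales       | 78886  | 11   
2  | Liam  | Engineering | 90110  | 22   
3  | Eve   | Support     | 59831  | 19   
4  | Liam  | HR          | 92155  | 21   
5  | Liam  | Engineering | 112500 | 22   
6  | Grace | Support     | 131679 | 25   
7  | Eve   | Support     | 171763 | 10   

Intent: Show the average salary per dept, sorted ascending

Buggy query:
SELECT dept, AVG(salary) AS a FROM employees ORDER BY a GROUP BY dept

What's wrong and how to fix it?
Bug: ORDER BY appears before GROUP BY; SQL clause order requires GROUP BY first

Fix: Move ORDER BY to the end, after GROUP BY

Corrected query:
SELECT dept, AVG(salary) AS a FROM employees GROUP BY dept ORDER BY a

Result:
dept        | a     
------------+-------
Sales       | 78886 
HR          | 92155 
Engineering | 101305
Support     | 121091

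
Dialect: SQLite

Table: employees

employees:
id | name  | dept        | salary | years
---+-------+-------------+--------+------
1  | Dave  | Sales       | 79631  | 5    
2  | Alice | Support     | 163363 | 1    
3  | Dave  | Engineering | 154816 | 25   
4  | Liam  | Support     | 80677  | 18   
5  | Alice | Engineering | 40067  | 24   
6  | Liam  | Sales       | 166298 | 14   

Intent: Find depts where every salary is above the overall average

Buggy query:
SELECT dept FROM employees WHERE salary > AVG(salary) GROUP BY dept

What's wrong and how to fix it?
Bug: AVG() is an aggregate; it can't sit directly in WHERE

Fix: Use a subquery for AVG and a HAVING MIN(...) filter so the condition holds for every row in the group

Corrected query:
SELECT dept FROM employees GROUP BY dept HAVING MIN(salary) > (SELECT AVG(salary) FROM employees)

Result:
(no rows)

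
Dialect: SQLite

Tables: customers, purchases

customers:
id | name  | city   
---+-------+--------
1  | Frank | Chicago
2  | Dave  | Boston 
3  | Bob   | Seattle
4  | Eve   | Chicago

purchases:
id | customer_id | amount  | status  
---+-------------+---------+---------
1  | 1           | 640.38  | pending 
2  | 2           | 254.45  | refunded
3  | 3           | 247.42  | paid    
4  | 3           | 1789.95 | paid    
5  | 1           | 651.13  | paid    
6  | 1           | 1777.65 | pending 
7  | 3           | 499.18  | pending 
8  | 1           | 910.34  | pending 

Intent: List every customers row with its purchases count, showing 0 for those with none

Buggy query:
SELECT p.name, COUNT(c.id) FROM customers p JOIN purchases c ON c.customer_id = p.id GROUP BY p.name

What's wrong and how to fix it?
Bug: An inner join excludes parents with zero children

Fix: Switch to LEFT JOIN to retain unmatched parent rows

Corrected query:
SELECT p.name, COUNT(c.id) FROM customers p LEFT JOIN purchases c ON c.customer_id = p.id GROUP BY p.name

Result:
name  | COUNT(c.id)
------+------------
Bob   | 3          
Dave  | 1          
Eve   | 0          
Frank | 4          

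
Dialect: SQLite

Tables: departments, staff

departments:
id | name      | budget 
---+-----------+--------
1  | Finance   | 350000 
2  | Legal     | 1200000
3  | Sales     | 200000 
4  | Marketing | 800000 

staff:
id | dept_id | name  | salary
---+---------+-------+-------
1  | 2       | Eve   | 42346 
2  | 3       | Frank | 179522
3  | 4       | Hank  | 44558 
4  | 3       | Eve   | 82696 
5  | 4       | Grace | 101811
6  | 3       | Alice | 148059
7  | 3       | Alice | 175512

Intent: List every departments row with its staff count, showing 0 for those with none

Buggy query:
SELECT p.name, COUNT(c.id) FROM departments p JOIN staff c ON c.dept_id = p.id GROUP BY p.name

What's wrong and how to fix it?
Bug: INNER JOIN drops departments rows that have no matching staff rows

Fix: Switch to LEFT JOIN to retain unmatched parent rows

Corrected query:
SELECT p.name, COUNT(c.id) FROM departments p LEFT JOIN staff c ON c.dept_id = p.id GROUP BY p.name

Result:
name      | COUNT(c.id)
----------+------------
Finance   | 0          
Legal     | 1          
Marketing | 2          
Sales     | 4          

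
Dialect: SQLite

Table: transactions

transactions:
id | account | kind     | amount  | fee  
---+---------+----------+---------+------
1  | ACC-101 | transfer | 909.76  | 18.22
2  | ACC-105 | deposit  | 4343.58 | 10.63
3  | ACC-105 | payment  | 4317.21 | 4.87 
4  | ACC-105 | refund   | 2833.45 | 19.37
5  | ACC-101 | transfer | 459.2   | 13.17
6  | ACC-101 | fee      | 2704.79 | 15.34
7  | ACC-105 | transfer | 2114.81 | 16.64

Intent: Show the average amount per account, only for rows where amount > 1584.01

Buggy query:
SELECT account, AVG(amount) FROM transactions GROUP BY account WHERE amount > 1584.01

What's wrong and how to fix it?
Bug: WHERE cannot follow GROUP BY

Fix: Move the WHERE clause before GROUP BY

Corrected query:
SELECT account, AVG(amount) FROM transactions WHERE amount > 1584.01 GROUP BY account

Result:
account | AVG(amount)
--------+------------
ACC-101 | 2704.79    
ACC-105 | 3402.2625  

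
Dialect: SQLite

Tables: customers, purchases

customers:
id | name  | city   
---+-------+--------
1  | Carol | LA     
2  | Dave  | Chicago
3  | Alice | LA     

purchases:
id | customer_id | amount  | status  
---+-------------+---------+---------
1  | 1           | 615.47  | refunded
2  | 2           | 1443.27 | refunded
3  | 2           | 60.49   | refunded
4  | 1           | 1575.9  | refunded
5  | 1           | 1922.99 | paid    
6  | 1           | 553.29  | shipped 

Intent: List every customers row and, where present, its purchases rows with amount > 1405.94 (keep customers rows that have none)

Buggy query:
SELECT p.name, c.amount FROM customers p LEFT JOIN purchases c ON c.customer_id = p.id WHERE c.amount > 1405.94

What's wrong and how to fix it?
Bug: A WHERE condition on the right-hand table after LEFT JOIN drops unmatched parents

Fix: Put 'c.amount > 1405.94' in the JOIN's ON clause instead of WHERE

Corrected query:
SELECT p.name, c.amount FROM customers p LEFT JOIN purchases c ON c.customer_id = p.id AND c.amount > 1405.94

Result:
name  | amount 
------+--------
Carol | 1575.9 
Carol | 1922.99
Dave  | 1443.27
Alice | NULL   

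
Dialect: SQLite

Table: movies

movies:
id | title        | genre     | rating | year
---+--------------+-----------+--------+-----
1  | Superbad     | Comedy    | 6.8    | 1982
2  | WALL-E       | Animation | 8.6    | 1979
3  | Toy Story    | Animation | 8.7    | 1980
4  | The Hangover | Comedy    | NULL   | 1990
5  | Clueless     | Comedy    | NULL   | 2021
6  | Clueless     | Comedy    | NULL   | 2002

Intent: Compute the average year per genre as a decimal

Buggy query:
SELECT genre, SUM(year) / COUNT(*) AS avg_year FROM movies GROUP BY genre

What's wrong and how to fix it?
Bug: Both operands are integers, so '/' performs integer division and truncates

Fix: Multiply by 1.0 (or CAST to REAL) to force floating-point division

Corrected query:
SELECT genre, SUM(year) * 1.0 / COUNT(*) AS avg_year FROM movies GROUP BY genre

Result:
genre     | avg_year
----------+---------
Animation | 1979.5  
Comedy    | 1998.75 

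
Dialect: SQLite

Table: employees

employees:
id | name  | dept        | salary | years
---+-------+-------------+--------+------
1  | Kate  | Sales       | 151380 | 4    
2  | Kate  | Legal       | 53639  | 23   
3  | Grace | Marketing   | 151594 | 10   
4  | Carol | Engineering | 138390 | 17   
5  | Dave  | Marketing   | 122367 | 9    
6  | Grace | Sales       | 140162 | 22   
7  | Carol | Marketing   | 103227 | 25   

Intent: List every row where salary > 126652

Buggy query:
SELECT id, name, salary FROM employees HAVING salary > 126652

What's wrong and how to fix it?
Bug: This is a non-aggregate query (no GROUP BY, no aggregates), so in SQLite the HAVING clause is invalid here; a row-level condition belongs in WHERE

Fix: Replace HAVING with WHERE since the condition applies to individual rows

Corrected query:
SELECT id, name, salary FROM employees WHERE salary > 126652

Result:
id | name  | salary
---+-------+-------
1  | Kate  | 151380
3  | Grace | 151594
4  | Carol | 138390
6  | Grace | 140162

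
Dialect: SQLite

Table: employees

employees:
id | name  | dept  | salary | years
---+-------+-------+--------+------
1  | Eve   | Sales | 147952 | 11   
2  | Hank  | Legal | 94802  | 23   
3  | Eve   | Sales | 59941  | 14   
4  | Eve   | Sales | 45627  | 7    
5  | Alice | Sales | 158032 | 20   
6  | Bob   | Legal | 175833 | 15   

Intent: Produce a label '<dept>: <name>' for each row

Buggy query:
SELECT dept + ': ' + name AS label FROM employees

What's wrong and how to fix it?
Bug: '+' is numeric addition; on text columns SQLite converts them to 0 instead of concatenating

Fix: Use the || operator for string concatenation

Corrected query:
SELECT dept || ': ' || name AS label FROM employees

Result:
label       
------------
Sales: Eve  
Legal: Hank 
Sales: Eve  
Sales: Eve  
Sales: Alice
Legal: Bob  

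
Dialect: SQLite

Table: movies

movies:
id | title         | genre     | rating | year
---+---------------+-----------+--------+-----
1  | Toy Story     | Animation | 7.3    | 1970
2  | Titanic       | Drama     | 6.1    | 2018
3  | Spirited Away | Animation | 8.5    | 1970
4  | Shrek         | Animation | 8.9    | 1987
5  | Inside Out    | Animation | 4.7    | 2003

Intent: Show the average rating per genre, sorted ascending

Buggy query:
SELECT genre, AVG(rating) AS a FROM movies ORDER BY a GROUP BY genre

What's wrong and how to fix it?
Bug: ORDER BY appears before GROUP BY; SQL clause order requires GROUP BY first

Fix: Reorder: SELECT … FROM … GROUP BY … ORDER BY …

Corrected query:
SELECT genre, AVG(rating) AS a FROM movies GROUP BY genre ORDER BY a

Result:
genre     | a   
----------+-----
Drama     | 6.1 
Animation | 7.35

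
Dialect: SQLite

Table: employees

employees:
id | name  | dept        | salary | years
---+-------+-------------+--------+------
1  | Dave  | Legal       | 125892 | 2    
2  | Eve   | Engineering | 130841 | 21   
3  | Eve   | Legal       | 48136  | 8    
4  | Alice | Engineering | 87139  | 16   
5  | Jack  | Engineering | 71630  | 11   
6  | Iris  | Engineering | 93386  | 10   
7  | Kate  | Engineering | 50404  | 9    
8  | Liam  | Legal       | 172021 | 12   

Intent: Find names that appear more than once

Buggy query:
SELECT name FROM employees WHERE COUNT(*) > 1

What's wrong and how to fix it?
Bug: COUNT(*) is an aggregate and cannot be used in WHERE

Fix: GROUP BY name, then filter groups with HAVING COUNT(*) > 1

Corrected query:
SELECT name FROM employees GROUP BY name HAVING COUNT(*) > 1

Result:
name
----
Eve 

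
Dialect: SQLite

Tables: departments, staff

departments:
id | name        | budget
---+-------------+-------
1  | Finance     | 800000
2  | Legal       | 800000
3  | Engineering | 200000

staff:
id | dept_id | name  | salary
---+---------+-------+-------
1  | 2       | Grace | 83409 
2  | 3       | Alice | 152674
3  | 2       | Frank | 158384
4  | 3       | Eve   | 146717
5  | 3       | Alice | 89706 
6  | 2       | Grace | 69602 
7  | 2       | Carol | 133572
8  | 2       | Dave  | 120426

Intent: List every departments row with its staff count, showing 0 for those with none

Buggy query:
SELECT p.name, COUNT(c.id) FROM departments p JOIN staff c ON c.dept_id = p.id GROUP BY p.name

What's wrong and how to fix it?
Bug: An inner join excludes parents with zero children

Fix: Switch to LEFT JOIN to retain unmatched parent rows

Corrected query:
SELECT p.name, COUNT(c.id) FROM departments p LEFT JOIN staff c ON c.dept_id = p.id GROUP BY p.name

Result:
name        | COUNT(c.id)
------------+------------
Engineering | 3          
Finance     | 0          
Legal       | 5          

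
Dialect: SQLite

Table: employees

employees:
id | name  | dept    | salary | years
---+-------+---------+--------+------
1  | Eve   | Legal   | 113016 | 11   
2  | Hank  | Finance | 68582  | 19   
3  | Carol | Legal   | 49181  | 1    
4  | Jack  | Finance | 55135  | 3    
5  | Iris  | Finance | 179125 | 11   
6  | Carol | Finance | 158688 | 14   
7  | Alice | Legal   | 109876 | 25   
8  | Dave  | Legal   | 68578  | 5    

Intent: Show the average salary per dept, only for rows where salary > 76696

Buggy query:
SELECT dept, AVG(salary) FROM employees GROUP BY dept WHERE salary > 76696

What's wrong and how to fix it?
Bug: Row-level WHERE must come before GROUP BY in the clause order

Fix: Move the WHERE clause before GROUP BY

Corrected query:
SELECT dept, AVG(salary) FROM employees WHERE salary > 76696 GROUP BY dept

Result:
dept    | AVG(salary)
--------+------------
Finance | 168906.5   
Legal   | 111446     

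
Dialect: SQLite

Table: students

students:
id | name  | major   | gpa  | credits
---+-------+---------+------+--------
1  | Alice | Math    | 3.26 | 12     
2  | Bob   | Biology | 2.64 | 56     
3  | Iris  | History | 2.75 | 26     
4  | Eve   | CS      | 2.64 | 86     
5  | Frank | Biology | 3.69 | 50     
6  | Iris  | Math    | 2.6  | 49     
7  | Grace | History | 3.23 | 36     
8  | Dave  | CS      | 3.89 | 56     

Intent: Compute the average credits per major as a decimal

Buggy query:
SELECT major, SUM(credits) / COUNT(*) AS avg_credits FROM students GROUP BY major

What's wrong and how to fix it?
Bug: Both operands are integers, so '/' performs integer division and truncates

Fix: Cast one side to REAL so the division keeps the fractional part

Corrected query:
SELECT major, SUM(credits) * 1.0 / COUNT(*) AS avg_credits FROM students GROUP BY major

Result:
major   | avg_credits
--------+------------
Biology | 53         
CS      | 71         
History | 31         
Math    | 30.5       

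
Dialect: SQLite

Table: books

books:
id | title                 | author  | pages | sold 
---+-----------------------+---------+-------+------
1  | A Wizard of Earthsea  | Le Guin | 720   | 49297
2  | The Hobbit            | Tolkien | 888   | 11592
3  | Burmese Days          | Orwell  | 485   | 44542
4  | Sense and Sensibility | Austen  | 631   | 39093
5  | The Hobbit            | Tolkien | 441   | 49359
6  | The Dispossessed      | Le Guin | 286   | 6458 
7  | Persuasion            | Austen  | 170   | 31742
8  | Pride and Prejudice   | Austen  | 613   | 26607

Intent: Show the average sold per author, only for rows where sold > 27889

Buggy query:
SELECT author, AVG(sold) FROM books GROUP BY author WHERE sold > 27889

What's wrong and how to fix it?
Bug: WHERE cannot follow GROUP BY

Fix: Place WHERE between FROM and GROUP BY

Corrected query:
SELECT author, AVG(sold) FROM books WHERE sold > 27889 GROUP BY author

Result:
author  | AVG(sold)
--------+----------
Austen  | 35417.5  
Le Guin | 49297    
Orwell  | 44542    
Tolkien | 49359    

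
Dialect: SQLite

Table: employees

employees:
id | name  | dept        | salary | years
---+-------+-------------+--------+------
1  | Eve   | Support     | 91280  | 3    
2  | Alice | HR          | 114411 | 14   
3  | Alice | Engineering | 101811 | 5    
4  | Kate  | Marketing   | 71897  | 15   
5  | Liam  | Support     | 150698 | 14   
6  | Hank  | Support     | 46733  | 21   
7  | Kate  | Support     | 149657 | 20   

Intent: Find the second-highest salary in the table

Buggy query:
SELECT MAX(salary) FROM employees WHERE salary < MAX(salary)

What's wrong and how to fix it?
Bug: The inner MAX is an aggregate inside WHERE, which is not allowed

Fix: Compute the overall MAX in a subquery, then take MAX of rows below it

Corrected query:
SELECT MAX(salary) FROM employees WHERE salary < (SELECT MAX(salary) FROM employees)

Result:
MAX(salary)
-----------
149657     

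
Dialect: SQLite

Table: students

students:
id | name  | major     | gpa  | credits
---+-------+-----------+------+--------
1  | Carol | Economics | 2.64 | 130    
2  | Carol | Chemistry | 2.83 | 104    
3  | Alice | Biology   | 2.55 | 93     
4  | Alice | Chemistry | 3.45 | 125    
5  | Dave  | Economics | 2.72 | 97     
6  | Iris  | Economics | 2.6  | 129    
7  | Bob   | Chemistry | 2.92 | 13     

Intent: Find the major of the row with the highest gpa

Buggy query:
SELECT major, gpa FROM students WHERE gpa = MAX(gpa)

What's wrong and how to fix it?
Bug: WHERE is evaluated per row; an aggregate over the whole table isn't defined there

Fix: Wrap MAX in a scalar subquery so WHERE compares against a single value

Corrected query:
SELECT major, gpa FROM students WHERE gpa = (SELECT MAX(gpa) FROM students)

Result:
major     | gpa 
----------+-----
Chemistry | 3.45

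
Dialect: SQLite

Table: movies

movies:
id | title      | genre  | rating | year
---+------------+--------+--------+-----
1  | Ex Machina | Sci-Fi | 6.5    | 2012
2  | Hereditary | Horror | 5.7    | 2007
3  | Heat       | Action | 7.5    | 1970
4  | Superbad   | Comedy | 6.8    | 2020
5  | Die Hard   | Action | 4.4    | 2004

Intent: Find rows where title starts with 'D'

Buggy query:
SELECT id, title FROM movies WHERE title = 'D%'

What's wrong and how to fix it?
Bug: '=' compares the literal string including the % character; pattern matching needs LIKE

Fix: Use LIKE for wildcard pattern matching

Corrected query:
SELECT id, title FROM movies WHERE title LIKE 'D%'

Result:
id | title   
---+---------
5  | Die Hard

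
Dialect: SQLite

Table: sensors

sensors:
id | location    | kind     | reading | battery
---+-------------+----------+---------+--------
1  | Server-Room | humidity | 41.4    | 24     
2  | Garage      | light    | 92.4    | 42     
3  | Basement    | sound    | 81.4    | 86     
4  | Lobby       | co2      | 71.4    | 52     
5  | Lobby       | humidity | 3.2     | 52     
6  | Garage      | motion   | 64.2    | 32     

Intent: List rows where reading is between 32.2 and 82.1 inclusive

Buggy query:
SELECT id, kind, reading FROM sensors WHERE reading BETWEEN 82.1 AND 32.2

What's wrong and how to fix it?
Bug: BETWEEN expects the lower bound first; with 82.1 AND 32.2 the range is empty

Fix: Swap the bounds so the smaller value comes first

Corrected query:
SELECT id, kind, reading FROM sensors WHERE reading BETWEEN 32.2 AND 82.1

Result:
id | kind     | reading
---+----------+--------
1  | humidity | 41.4   
3  | sound    | 81.4   
4  | co2      | 71.4   
6  | motion   | 64.2   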